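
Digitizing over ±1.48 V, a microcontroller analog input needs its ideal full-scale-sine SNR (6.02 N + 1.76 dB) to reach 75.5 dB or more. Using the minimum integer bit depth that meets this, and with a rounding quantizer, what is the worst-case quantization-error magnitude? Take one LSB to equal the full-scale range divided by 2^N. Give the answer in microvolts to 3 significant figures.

Span: 1.48 V − (-1.48 V) = 2.96 V.
N ≥ (75.5 − 1.76)/6.02 = 12.249 → N_min = 13.
LSB = 2.96 V / 2^13 = 361.33 µV.
Max error for round-to-nearest is LSB/2 = 181 µV.

181 µV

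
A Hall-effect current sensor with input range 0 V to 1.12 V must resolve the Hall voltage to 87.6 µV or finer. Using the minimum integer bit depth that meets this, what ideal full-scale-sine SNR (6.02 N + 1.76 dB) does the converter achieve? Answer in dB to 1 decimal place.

86.0 dB

Range is 1.12 V.
Need 2^N ≥ 1.12 V / 87.6 µV = 12790 → N_min = 14.
Ideal SNR at N = 14: 6.02·14 + 1.76 = 86.0 dB.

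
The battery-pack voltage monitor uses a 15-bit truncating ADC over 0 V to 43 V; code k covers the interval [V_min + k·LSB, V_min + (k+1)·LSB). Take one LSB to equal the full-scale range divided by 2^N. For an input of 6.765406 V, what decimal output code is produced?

5155

V_FS = 43 V. LSB = 43 V / 2^15 ≈ 1.312 mV.
V_in − V_min = 6.765406 − (0) = 6.765406 V.
Divide by LSB: 6.765406 × 32768/43 = 5155.5540.
Truncating gives code 5155.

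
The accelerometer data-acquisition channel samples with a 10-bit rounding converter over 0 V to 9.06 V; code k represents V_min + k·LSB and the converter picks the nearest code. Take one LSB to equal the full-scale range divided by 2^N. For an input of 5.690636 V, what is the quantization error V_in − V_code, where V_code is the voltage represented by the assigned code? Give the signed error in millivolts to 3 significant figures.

+1.59 mV

V_FS = 9.06 V. LSB = 9.06 V / 2^10 ≈ 8.848 mV.
(V_in − V_min)/LSB = (5.690636 − (0)) × 1024/9.06 = 643.1801 → nearest code k = 643.
Reconstructed level: 0 + 643 × 9.06/1024 V = 5.689042969 V.
Error = V_in − V_code = 5.690636 − (5.689042969) = +1.59 mV.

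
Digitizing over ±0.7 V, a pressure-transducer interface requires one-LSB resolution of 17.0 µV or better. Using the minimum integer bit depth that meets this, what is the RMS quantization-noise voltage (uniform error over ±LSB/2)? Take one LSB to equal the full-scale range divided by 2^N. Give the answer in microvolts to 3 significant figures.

The full-scale span is 0.7 − (-0.7) = 1.4 V.
Need 2^N ≥ 1.4 V / 17.0 µV = 82350 → N_min = 17.
One LSB is 1.4 V / 131072 = 10.681 µV.
V_rms = LSB/√12 = 3.08 µV.

3.08 µV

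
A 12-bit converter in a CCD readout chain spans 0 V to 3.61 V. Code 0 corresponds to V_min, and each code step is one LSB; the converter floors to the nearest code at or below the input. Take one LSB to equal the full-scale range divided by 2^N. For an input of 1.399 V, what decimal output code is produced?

1587

Range is 3.61 V. LSB = 3.61 V / 2^12 ≈ 0.8813 mV.
(V_in − V_min) × 2^12/range = (1.399 − (0)) × 4096/3.61 = 1587.342.
Floor → code = 1587.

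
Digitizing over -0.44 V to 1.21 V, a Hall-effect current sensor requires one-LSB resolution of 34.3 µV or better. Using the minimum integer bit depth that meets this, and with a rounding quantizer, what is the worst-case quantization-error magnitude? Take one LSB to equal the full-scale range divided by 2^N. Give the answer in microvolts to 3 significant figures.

12.6 µV

Range = 1.21 − (-0.44) = 1.65 V.
Levels needed ≥ 1.65/34.3 µV = 48100. 2^16 = 65536 suffices, so N_min = 16.
LSB = 1.65 V / 2^16 = 25.177 µV.
|e|_max = LSB/2 = 12.6 µV.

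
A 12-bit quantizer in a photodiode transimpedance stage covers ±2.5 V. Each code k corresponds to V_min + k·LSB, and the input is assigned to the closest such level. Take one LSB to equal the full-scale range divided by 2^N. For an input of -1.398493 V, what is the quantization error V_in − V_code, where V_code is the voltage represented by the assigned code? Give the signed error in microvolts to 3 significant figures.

+433 µV

Span: 2.5 V − (-2.5 V) = 5 V. LSB = 5 V / 2^12 ≈ 1.221 mV.
(V_in − V_min)/LSB = (-1.398493 − (-2.5)) × 4096/5 = 902.3545 → nearest code k = 902.
V_code = V_min + k × range/2^12 = -2.5 + 902 × 5/4096 = -1.398925781 V.
Error = V_in − V_code = -1.398493 − (-1.398925781) = +433 µV.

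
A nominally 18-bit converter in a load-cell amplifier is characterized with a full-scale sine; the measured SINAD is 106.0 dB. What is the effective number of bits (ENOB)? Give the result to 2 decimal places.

17.32 bits

(106.0 − 1.76) / 6.02 = 104.24/6.02 = 17.3156 effective bits.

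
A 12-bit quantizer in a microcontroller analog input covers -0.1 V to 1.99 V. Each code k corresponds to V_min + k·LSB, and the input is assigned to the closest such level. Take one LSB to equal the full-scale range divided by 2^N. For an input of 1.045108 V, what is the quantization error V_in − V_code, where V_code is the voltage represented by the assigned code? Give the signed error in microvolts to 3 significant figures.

+98.2 µV

Range = 1.99 − (-0.1) = 2.09 V. LSB = 2.09 V / 2^12 ≈ 0.5103 mV.
(1.045108 − (-0.1)) / LSB = 1.145108 × 4096/2.09 = 2244.1925. Nearest integer: k = 2244.
Reconstructed level: -0.1 + 2244 × 2.09/4096 V = 1.045009766 V.
V_in − V_code = 1.045108 − (1.045009766) = +98.2 µV.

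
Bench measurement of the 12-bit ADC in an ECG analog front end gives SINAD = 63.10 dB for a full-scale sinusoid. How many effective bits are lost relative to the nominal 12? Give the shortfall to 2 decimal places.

1.81 bits

Effective bits = (63.10 − 1.76)/6.02 = 10.1894.
Lost resolution: 12 − 10.1894 = 1.8106 bits.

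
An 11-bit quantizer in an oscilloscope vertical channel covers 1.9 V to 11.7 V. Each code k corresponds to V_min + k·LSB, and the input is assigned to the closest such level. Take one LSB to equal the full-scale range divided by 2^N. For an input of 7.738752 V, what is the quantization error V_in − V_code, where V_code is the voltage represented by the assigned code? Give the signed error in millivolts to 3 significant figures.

+0.861 mV

Span: 11.7 V − (1.9 V) = 9.8 V. LSB = 9.8 V / 2^11 ≈ 4.785 mV.
(V_in − V_min)/LSB = (7.738752 − (1.9)) × 2048/9.8 = 1220.1800 → nearest code k = 1220.
V_code = V_min + k × range/2^11 = 1.9 + 1220 × 9.8/2048 = 7.737890625 V.
e = 7.738752 − (7.737890625) = +0.861 mV.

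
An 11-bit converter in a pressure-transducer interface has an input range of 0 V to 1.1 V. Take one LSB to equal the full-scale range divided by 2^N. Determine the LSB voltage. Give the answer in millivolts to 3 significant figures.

Range is 1.1 V.
2^11 = 2048 levels.
Step size = 1.1/2048 V = 0.537 mV.

0.537 mV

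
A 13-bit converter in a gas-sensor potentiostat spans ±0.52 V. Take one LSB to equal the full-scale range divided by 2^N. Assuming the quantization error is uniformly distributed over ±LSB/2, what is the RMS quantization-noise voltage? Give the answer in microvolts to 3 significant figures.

36.6 µV

Full-scale range = 0.52 V − (-0.52 V) = 1.04 V.
LSB = 1.04 V / 2^13 = 126.95 µV.
For a uniform distribution on [−LSB/2, +LSB/2], V_rms = LSB/√12 = 126.95 µV/3.4641 = 36.6 µV.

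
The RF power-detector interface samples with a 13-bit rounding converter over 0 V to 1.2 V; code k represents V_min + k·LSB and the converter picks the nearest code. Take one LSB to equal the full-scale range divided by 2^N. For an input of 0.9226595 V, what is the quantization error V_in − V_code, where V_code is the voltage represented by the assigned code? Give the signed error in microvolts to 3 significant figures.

Span = 1.2 V. LSB = 1.2 V / 2^13 ≈ 146.5 µV.
(V_in − V_min)/LSB = (0.9226595 − (0)) × 8192/1.2 = 6298.6889 → nearest code k = 6299.
Reconstructed level: 0 + 6299 × 1.2/8192 V = 0.9227050781 V.
e = 0.9226595 − (0.9227050781) = −45.6 µV.

−45.6 µV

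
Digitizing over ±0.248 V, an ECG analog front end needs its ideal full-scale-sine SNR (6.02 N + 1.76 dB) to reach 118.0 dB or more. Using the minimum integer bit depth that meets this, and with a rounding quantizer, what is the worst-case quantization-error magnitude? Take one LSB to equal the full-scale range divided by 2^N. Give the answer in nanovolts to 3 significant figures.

Span: 0.248 V − (-0.248 V) = 0.496 V.
Solving 6.02 N ≥ 118.0 − 1.76: N ≥ 19.309. Round up → N = 20.
LSB = 0.496 V ÷ 2^20 = 0.496/1048576 V = 473.02 nV.
|e|_max = LSB/2 = 237 nV.

237 nV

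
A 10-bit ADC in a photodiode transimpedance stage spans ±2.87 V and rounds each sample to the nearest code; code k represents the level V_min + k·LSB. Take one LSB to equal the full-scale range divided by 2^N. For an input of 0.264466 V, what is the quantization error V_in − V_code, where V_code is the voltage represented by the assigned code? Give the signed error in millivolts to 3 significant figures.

Span: 2.87 V − (-2.87 V) = 5.74 V. LSB = 5.74 V / 2^10 ≈ 5.605 mV.
Position in LSBs: (0.264466 − (-2.87)) × 1024/5.74 = 559.1800; rounding gives k = 559.
V_code = -2.87 + (559/1024) × 5.74 = 0.2634570313 V.
e = 0.264466 − (0.2634570313) = +1.01 mV.

+1.01 mV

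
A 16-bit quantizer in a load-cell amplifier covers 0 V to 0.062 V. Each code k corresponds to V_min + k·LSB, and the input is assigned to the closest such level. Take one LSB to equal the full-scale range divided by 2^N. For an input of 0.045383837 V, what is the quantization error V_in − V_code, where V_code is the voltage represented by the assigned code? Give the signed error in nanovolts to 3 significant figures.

Full-scale range = 0.062 V. LSB = 0.062 V / 2^16 ≈ 0.9460 µV.
(0.045383837 − (0)) / LSB = 0.045383837 × 65536/0.062 = 47972.1797. Nearest integer: k = 47972.
Reconstructed level: 0 + 47972 × 0.062/65536 V = 0.045383666992 V.
V_in − V_code = 0.045383837 − (0.045383666992) = +170 nV.

+170 nV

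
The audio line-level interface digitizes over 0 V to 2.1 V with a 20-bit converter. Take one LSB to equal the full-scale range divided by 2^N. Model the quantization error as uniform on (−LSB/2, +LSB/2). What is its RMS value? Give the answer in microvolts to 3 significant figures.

0.578 µV

V_FS = 2.1 V.
One LSB is 2.1 V / 1048576 = 2.0027 µV.
V_rms = LSB/√12 = 2.0027 µV / √12 = 0.578 µV.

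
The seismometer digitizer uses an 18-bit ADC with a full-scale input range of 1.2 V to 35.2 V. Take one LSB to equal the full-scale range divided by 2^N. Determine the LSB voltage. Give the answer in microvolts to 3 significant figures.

Span: 35.2 V − (1.2 V) = 34 V.
2^18 = 262144 levels.
LSB = 34 V ÷ 2^18 = 34/262144 V = 130 µV.

130 µV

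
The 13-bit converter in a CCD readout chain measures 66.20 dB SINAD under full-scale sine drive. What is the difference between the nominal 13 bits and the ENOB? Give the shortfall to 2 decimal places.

2.30 bits

N_eff = (66.20 − 1.76)/6.02 = 10.7043 bits.
Shortfall = 13 − 10.7043 = 2.2957 bits.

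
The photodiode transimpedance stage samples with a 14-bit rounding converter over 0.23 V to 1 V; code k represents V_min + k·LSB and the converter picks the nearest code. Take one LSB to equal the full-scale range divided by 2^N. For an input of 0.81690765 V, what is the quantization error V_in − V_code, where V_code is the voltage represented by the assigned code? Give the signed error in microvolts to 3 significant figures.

Full-scale range = 1 V − (0.23 V) = 0.77 V. LSB = 0.77 V / 2^14 ≈ 47.00 µV.
(0.81690765 − (0.23)) / LSB = 0.58690765 × 16384/0.77 = 12488.1752. Nearest integer: k = 12488.
V_code = V_min + k × range/2^14 = 0.23 + 12488 × 0.77/16384 = 0.81689941406 V.
e = 0.81690765 − (0.81689941406) = +8.24 µV.

+8.24 µV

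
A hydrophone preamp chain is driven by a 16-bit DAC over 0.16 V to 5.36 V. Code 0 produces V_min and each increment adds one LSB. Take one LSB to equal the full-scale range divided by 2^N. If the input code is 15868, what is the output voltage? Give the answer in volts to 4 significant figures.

The full-scale span is 5.36 − (0.16) = 5.2 V. LSB = 5.2 V / 2^16.
V_out = V_min + code × LSB = 0.16 V + 15868 × 5.2 V / 65536
      = 0.16 V + 1.25906 V = 1.41906 V.

1.419 V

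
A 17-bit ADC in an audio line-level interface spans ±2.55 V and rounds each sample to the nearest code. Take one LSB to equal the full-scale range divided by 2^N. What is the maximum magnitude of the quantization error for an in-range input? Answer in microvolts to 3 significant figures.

19.5 µV

Span: 2.55 V − (-2.55 V) = 5.1 V.
LSB = 5.1 V ÷ 2^17 = 5.1/131072 V = 38.910 µV.
|e|_max = LSB/2 = 19.5 µV.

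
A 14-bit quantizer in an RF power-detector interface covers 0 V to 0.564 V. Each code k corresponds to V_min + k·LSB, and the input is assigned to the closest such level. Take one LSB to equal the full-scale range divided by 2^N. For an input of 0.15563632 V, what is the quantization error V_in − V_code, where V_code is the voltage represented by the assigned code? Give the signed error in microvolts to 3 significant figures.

+6.19 µV

Full-scale range = 0.564 V. LSB = 0.564 V / 2^14 ≈ 34.42 µV.
(0.15563632 − (0)) / LSB = 0.15563632 × 16384/0.564 = 4521.1799. Nearest integer: k = 4521.
Reconstructed level: 0 + 4521 × 0.564/16384 V = 0.15563012695 V.
Error = V_in − V_code = 0.15563632 − (0.15563012695) = +6.19 µV.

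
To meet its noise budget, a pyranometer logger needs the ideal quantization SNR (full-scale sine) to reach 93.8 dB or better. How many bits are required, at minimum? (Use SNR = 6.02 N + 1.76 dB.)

16 bits

Required N = ⌈(93.8 − 1.76)/6.02⌉ = ⌈15.289⌉ = 16.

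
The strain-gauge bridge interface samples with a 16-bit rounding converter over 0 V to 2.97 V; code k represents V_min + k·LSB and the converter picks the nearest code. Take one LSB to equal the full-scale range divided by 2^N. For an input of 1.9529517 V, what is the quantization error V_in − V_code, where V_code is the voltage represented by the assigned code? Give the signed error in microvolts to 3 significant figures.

Full-scale range = 2.97 V. LSB = 2.97 V / 2^16 ≈ 45.32 µV.
(V_in − V_min)/LSB = (1.9529517 − (0)) × 65536/2.97 = 43093.8191 → nearest code k = 43094.
V_code = 0 + (43094/65536) × 2.97 = 1.9529598999 V.
V_in − V_code = 1.9529517 − (1.9529598999) = −8.20 µV.

−8.20 µV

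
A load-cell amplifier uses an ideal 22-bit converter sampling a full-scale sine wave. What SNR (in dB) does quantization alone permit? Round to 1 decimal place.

6.02(22) + 1.76 = 132.44 + 1.76 = 134.20 dB.

134.2 dB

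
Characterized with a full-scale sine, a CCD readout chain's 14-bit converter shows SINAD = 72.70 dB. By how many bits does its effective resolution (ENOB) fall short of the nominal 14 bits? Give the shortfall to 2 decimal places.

2.22 bits

N_eff = (72.70 − 1.76)/6.02 = 11.7841 bits.
Shortfall = 14 − 11.7841 = 2.2159 bits.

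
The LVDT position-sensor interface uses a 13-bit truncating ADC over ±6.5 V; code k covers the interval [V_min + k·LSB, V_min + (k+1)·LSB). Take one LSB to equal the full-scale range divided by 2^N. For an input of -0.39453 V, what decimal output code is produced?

Full-scale range = 6.5 V − (-6.5 V) = 13 V. LSB = 13 V / 2^13 ≈ 1.587 mV.
code = ⌊(V_in − V_min)/LSB⌋ = ⌊(V_in − V_min) × 2^13 / range⌋
     = ⌊(-0.39453 − (-6.5)) × 8192 / 13⌋ = ⌊6.10547 × 8192/13⌋
     = ⌊3847.385⌋ = 3847.

3847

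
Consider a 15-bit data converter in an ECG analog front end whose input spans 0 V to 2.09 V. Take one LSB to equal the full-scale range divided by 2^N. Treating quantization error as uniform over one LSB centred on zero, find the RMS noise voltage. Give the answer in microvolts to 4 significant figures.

Full-scale range = 2.09 V.
One LSB is 2.09 V / 32768 = 63.7817 µV.
σ_q = LSB/√12 = 63.7817 µV/3.4641 = 18.41 µV.

18.41 µV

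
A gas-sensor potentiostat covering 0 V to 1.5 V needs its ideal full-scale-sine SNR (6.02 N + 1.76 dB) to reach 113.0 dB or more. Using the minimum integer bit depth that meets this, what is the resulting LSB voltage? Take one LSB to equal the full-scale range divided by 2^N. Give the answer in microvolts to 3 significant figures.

2.86 µV

V_FS = 1.5 V.
6.02 N + 1.76 ≥ 113.0 gives N ≥ 18.478, so the minimum integer is 19.
LSB = 1.5 V / 2^19 = 2.86 µV.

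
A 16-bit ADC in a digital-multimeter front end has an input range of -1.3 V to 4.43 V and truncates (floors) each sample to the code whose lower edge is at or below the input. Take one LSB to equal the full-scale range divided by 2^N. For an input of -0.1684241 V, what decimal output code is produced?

Range = 4.43 − (-1.3) = 5.73 V. LSB = 5.73 V / 2^16 ≈ 87.43 µV.
code = ⌊(V_in − V_min)/LSB⌋ = ⌊(V_in − V_min) × 2^16 / range⌋
     = ⌊(-0.1684241 − (-1.3)) × 65536 / 5.73⌋ = ⌊1.1315759 × 65536/5.73⌋
     = ⌊12942.227⌋ = 12942.

12942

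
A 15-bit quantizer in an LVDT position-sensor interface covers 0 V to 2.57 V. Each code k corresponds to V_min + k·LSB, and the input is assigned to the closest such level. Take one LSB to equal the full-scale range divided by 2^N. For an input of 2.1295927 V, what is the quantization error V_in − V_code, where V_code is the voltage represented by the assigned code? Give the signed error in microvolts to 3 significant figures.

Range is 2.57 V. LSB = 2.57 V / 2^15 ≈ 78.43 µV.
(V_in − V_min)/LSB = (2.1295927 − (0)) × 32768/2.57 = 27152.7212 → nearest code k = 27153.
Reconstructed level: 0 + 27153 × 2.57/32768 V = 2.1296145630 V.
Error = V_in − V_code = 2.1295927 − (2.1296145630) = −21.9 µV.

−21.9 µV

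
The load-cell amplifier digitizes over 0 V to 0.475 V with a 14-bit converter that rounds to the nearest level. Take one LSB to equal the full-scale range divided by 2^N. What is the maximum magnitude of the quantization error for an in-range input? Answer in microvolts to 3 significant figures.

14.5 µV

Range is 0.475 V.
One LSB is 0.475 V / 16384 = 28.992 µV.
A rounding quantizer has |error| ≤ LSB/2 = 14.5 µV.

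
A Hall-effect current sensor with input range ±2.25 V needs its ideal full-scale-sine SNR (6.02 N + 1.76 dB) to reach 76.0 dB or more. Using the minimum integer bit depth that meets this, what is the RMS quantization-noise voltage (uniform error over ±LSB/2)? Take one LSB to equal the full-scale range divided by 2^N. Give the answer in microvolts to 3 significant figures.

159 µV

Range = 2.25 − (-2.25) = 4.5 V.
N ≥ (76.0 − 1.76)/6.02 = 12.332 → N_min = 13.
LSB = 4.5 V ÷ 2^13 = 4.5/8192 V = 0.54932 mV.
V_rms = LSB/√12 = 159 µV.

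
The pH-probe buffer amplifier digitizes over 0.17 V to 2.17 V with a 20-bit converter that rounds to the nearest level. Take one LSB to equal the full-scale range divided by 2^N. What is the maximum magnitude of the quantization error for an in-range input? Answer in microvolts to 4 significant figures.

The full-scale span is 2.17 − (0.17) = 2 V.
One LSB is 2 V / 1048576 = 1.90735 µV.
|e|_max = LSB/2 = 0.9537 µV.

0.9537 µV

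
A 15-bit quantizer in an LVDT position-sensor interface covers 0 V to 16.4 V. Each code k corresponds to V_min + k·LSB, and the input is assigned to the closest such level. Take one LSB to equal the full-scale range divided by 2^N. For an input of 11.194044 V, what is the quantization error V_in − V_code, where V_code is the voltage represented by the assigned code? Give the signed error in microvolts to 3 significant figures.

Span = 16.4 V. LSB = 16.4 V / 2^15 ≈ 0.5005 mV.
(V_in − V_min)/LSB = (11.194044 − (0)) × 32768/16.4 = 22366.2460 → nearest code k = 22366.
Reconstructed level: 0 + 22366 × 16.4/32768 V = 11.193920898 V.
V_in − V_code = 11.194044 − (11.193920898) = +123 µV.

+123 µV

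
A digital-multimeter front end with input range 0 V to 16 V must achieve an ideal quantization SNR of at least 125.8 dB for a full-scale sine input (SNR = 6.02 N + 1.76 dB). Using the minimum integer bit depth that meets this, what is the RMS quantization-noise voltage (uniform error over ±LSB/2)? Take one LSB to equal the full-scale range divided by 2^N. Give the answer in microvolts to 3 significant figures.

Range is 16 V.
N ≥ (125.8 − 1.76)/6.02 = 20.605 → N_min = 21.
LSB = 16 V / 2^21 = 7.6294 µV.
RMS noise = LSB/√12 = 2.20 µV.

2.20 µV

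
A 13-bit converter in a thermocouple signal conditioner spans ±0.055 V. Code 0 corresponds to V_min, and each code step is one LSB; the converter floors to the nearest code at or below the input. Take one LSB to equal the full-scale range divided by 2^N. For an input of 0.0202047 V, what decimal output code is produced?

Full-scale range = 0.055 V − (-0.055 V) = 0.11 V. LSB = 0.11 V / 2^13 ≈ 13.43 µV.
(V_in − V_min) × 2^13/range = (0.0202047 − (-0.055)) × 8192/0.11 = 5600.699.
Floor → code = 5600.

5600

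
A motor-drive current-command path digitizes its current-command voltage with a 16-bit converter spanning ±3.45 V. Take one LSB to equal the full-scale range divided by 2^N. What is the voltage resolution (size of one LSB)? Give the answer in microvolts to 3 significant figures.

Full-scale range = 3.45 V − (-3.45 V) = 6.9 V.
There are 2^16 = 65536 steps.
Step size = 6.9/65536 V = 105 µV.

105 µV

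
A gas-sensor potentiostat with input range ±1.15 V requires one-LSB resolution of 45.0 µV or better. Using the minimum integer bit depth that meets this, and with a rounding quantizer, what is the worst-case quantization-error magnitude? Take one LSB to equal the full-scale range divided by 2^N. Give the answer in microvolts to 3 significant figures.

17.5 µV

Full-scale range = 1.15 V − (-1.15 V) = 2.3 V.
2.3 V / 45.0 µV = 51110. Since 2^15 = 32768 and 2^16 = 65536, N = 16.
LSB = 2.3 V ÷ 2^16 = 2.3/65536 V = 35.095 µV.
|e|_max = LSB/2 = 17.5 µV.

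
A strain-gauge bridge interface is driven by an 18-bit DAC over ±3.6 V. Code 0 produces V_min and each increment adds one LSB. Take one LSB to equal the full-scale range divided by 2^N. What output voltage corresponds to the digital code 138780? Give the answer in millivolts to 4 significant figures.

The full-scale span is 3.6 − (-3.6) = 7.2 V. LSB = 7.2 V / 2^18.
V_out = -3.6 + 138780 × (7.2/262144) V
      = -3.6 V + 3.81171 V = 0.211707 V.

211.7 mV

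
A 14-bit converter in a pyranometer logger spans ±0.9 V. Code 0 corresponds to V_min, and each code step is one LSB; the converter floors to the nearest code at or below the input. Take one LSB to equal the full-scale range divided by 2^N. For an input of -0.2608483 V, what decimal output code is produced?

Range = 0.9 − (-0.9) = 1.8 V. LSB = 1.8 V / 2^14 ≈ 109.9 µV.
V_in − V_min = -0.2608483 − (-0.9) = 0.6391517 V.
Divide by LSB: 0.6391517 × 16384/1.8 = 5817.7008.
Truncating gives code 5817.

5817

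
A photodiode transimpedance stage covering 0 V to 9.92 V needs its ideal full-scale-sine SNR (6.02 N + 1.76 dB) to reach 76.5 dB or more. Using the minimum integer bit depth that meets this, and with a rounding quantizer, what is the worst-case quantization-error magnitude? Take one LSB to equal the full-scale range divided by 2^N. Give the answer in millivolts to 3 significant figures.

0.605 mV

V_FS = 9.92 V.
N ≥ (76.5 − 1.76)/6.02 = 12.415 → N_min = 13.
LSB = 9.92 V ÷ 2^13 = 9.92/8192 V = 1.2109 mV.
Half an LSB is 0.605 mV.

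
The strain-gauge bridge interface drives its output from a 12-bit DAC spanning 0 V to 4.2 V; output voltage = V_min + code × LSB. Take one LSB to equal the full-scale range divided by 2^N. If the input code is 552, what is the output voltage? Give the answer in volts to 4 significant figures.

Range is 4.2 V. LSB = 4.2 V / 2^12.
V_out = 0 + 552 × (4.2/4096) V
      = 0 V + 0.566016 V = 0.566016 V.

0.5660 V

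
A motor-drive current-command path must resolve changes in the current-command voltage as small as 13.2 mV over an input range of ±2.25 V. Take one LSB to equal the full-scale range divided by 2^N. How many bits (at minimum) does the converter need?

9 bits

Span: 2.25 V − (-2.25 V) = 4.5 V.
Required number of levels: 4.5/13.2 mV = 340.91; smallest N with 2^N ≥ that is 9.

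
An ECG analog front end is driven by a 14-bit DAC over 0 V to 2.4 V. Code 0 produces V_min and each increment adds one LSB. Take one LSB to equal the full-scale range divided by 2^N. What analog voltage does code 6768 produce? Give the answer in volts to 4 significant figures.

V_FS = 2.4 V. LSB = 2.4 V / 2^14.
V_out = V_min + code × LSB = 0 V + 6768 × 2.4 V / 16384
      = 0 + 0.991406 = 0.991406 V.

0.9914 V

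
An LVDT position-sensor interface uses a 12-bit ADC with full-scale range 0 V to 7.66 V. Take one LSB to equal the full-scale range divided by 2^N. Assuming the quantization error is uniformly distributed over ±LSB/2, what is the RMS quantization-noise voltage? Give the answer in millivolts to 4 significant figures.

0.5399 mV

Span = 7.66 V.
Step size = 7.66/4096 V = 1.87012 mV.
σ_q = LSB/√12 = 1.87012 mV/3.4641 = 0.5399 mV.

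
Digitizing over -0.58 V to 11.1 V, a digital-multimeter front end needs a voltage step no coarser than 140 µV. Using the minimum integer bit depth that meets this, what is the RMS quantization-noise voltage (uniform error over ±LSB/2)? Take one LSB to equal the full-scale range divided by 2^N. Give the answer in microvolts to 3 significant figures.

Range = 11.1 − (-0.58) = 11.68 V.
Required number of levels: 11.68/140 µV = 83429; smallest N with 2^N ≥ that is 17.
LSB = 11.68 V / 2^17 = 89.111 µV.
RMS noise = LSB/√12 = 25.7 µV.

25.7 µV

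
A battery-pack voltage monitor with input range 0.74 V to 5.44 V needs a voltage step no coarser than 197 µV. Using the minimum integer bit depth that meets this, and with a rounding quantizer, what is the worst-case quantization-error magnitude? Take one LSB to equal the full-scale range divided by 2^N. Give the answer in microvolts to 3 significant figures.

The full-scale span is 5.44 − (0.74) = 4.7 V.
Levels needed ≥ 4.7/197 µV = 23860. 2^15 = 32768 suffices, so N_min = 15.
LSB = 4.7 V / 2^15 = 143.43 µV.
|e|_max = LSB/2 = 71.7 µV.

71.7 µV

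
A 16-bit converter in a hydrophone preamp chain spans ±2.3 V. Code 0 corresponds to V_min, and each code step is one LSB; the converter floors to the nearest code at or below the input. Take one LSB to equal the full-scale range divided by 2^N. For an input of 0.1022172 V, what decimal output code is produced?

Full-scale range = 2.3 V − (-2.3 V) = 4.6 V. LSB = 4.6 V / 2^16 ≈ 70.19 µV.
(V_in − V_min) × 2^16/range = (0.1022172 − (-2.3)) × 65536/4.6 = 34224.284.
Floor → code = 34224.

34224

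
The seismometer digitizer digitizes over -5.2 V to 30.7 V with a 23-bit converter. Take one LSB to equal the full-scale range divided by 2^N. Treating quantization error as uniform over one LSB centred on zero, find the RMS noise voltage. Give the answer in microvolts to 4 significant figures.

1.235 µV

The full-scale span is 30.7 − (-5.2) = 35.9 V.
LSB = 35.9 V ÷ 2^23 = 35.9/8388608 V = 4.27961 µV.
RMS of a uniform error over width LSB is LSB/√12 = 1.235 µV.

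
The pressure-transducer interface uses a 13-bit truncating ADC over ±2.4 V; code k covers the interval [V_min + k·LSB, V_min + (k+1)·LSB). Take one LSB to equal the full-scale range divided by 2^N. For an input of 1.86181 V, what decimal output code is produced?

7273

Range = 2.4 − (-2.4) = 4.8 V. LSB = 4.8 V / 2^13 ≈ 0.5859 mV.
(V_in − V_min) × 2^13/range = (1.86181 − (-2.4)) × 8192/4.8 = 7273.489.
Floor → code = 7273.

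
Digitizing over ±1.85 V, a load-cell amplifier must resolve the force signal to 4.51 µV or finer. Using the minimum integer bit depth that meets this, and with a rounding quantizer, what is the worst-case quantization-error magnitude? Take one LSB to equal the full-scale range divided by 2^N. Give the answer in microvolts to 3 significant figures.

Span: 1.85 V − (-1.85 V) = 3.7 V.
3.7 V / 4.51 µV = 820400. Since 2^19 = 524288 and 2^20 = 1048576, N = 20.
One LSB is 3.7 V / 1048576 = 3.5286 µV.
Half an LSB is 1.76 µV.

1.76 µV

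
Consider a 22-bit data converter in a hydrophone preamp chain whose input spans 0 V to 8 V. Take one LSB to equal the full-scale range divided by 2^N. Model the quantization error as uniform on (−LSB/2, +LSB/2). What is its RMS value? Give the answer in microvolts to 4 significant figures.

Full-scale range = 8 V.
Step size = 8/4194304 V = 1.90735 µV.
V_rms = LSB/√12 = 1.90735 µV / √12 = 0.5506 µV.

0.5506 µV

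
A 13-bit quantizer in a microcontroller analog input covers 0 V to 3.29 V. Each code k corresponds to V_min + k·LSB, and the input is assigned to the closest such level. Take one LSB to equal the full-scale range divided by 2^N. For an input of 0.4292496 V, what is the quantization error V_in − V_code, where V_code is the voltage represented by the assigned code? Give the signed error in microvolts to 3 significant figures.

−72.9 µV

Span = 3.29 V. LSB = 3.29 V / 2^13 ≈ 401.6 µV.
(V_in − V_min)/LSB = (0.4292496 − (0)) × 8192/3.29 = 1068.8185 → nearest code k = 1069.
V_code = V_min + k × range/2^13 = 0 + 1069 × 3.29/8192 = 0.4293225098 V.
Error = V_in − V_code = 0.4292496 − (0.4293225098) = −72.9 µV.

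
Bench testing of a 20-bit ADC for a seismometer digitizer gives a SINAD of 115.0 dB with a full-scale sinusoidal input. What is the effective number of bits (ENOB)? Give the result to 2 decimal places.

18.81 bits

(115.0 − 1.76) / 6.02 = 113.24/6.02 = 18.8106 effective bits.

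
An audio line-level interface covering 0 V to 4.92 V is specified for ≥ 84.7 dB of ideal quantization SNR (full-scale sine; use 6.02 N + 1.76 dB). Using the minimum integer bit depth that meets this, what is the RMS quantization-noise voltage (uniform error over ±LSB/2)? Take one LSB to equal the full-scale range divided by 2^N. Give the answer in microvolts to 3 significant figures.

V_FS = 4.92 V.
Required N = ⌈(84.7 − 1.76)/6.02⌉ = ⌈13.777⌉ = 14.
Step size = 4.92/16384 V = 300.29 µV.
V_rms = LSB/√12 = 86.7 µV.

86.7 µV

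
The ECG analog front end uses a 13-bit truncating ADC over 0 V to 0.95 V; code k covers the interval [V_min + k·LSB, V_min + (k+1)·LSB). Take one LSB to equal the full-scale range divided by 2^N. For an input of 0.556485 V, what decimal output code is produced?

4798

Span = 0.95 V. LSB = 0.95 V / 2^13 ≈ 116.0 µV.
(V_in − V_min) × 2^13/range = (0.556485 − (0)) × 8192/0.95 = 4798.658.
Floor → code = 4798.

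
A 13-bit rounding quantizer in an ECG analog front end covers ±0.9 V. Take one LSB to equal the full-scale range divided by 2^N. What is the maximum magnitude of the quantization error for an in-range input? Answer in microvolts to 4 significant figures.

109.9 µV

Span: 0.9 V − (-0.9 V) = 1.8 V.
Step size = 1.8/8192 V = 219.727 µV.
Worst-case error for round-to-nearest is half an LSB: 109.9 µV.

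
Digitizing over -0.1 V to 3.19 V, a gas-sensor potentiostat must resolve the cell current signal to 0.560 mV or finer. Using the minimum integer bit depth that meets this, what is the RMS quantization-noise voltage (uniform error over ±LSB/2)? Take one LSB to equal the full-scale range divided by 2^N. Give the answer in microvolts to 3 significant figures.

116 µV

Span: 3.19 V − (-0.1 V) = 3.29 V.
Required number of levels: 3.29/0.560 mV = 5875.0; smallest N with 2^N ≥ that is 13.
LSB = 3.29 V ÷ 2^13 = 3.29/8192 V = 401.61 µV.
σ_q = LSB/√12 = 401.61 µV/3.4641 = 116 µV.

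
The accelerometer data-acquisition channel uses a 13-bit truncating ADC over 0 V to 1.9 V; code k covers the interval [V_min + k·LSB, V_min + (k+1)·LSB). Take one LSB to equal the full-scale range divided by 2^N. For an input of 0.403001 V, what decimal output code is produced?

Full-scale range = 1.9 V. LSB = 1.9 V / 2^13 ≈ 231.9 µV.
code = ⌊(V_in − V_min)/LSB⌋ = ⌊(V_in − V_min) × 2^13 / range⌋
     = ⌊(0.403001 − (0)) × 8192 / 1.9⌋ = ⌊0.403001 × 8192/1.9⌋
     = ⌊1737.571⌋ = 1737.

1737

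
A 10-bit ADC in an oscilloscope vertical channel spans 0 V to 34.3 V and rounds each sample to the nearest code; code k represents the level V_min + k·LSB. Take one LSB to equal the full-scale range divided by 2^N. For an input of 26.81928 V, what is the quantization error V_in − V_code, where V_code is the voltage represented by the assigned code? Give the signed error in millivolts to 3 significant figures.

Span = 34.3 V. LSB = 34.3 V / 2^10 ≈ 33.50 mV.
(V_in − V_min)/LSB = (26.81928 − (0)) × 1024/34.3 = 800.6689 → nearest code k = 801.
V_code = V_min + k × range/2^10 = 0 + 801 × 34.3/1024 = 26.83037109 V.
Error = V_in − V_code = 26.81928 − (26.83037109) = −11.1 mV.

−11.1 mV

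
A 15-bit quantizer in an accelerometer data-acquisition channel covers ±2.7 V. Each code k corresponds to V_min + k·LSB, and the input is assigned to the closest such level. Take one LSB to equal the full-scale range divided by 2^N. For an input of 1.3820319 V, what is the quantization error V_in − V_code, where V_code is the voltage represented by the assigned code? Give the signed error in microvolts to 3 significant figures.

Full-scale range = 2.7 V − (-2.7 V) = 5.4 V. LSB = 5.4 V / 2^15 ≈ 164.8 µV.
(V_in − V_min)/LSB = (1.3820319 − (-2.7)) × 32768/5.4 = 24770.3743 → nearest code k = 24770.
Reconstructed level: -2.7 + 24770 × 5.4/32768 V = 1.3819702148 V.
V_in − V_code = 1.3820319 − (1.3819702148) = +61.7 µV.

+61.7 µV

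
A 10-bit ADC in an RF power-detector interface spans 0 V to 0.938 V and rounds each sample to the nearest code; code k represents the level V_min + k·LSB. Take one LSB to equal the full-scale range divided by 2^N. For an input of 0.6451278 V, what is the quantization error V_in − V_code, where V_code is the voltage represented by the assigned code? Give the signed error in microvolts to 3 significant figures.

Full-scale range = 0.938 V. LSB = 0.938 V / 2^10 ≈ 0.9160 mV.
Position in LSBs: (0.6451278 − (0)) × 1024/0.938 = 704.2760; rounding gives k = 704.
V_code = V_min + k × range/2^10 = 0 + 704 × 0.938/1024 = 0.6448750000 V.
V_in − V_code = 0.6451278 − (0.6448750000) = +253 µV.

+253 µV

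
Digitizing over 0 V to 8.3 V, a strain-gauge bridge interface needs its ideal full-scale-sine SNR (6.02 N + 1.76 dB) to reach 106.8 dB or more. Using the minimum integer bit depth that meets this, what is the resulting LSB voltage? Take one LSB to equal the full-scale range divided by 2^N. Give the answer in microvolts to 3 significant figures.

Full-scale range = 8.3 V.
Solving 6.02 N ≥ 106.8 − 1.76: N ≥ 17.449. Round up → N = 18.
LSB = 8.3 V / 2^18 = 31.7 µV.

31.7 µV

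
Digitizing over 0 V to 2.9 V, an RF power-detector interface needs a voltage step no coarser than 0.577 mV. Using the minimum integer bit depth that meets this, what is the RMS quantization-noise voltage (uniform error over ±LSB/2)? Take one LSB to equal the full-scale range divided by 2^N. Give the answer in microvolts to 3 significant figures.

Range is 2.9 V.
Required number of levels: 2.9/0.577 mV = 5026.0; smallest N with 2^N ≥ that is 13.
LSB = 2.9 V ÷ 2^13 = 2.9/8192 V = 354.00 µV.
RMS noise = LSB/√12 = 102 µV.

102 µV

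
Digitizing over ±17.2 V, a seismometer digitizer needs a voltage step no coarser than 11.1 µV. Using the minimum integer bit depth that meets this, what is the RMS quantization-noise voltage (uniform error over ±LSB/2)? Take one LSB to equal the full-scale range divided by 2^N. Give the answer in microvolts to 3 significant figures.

Full-scale range = 17.2 V − (-17.2 V) = 34.4 V.
Required number of levels: 34.4/11.1 µV = 3.0991e6; smallest N with 2^N ≥ that is 22.
LSB = 34.4 V / 2^22 = 8.2016 µV.
σ_q = LSB/√12 = 8.2016 µV/3.4641 = 2.37 µV.

2.37 µV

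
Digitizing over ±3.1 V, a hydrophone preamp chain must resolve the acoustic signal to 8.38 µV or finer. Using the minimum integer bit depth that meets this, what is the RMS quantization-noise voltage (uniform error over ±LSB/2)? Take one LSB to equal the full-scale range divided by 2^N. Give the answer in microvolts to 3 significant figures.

1.71 µV

The full-scale span is 3.1 − (-3.1) = 6.2 V.
Need 2^N ≥ 6.2 V / 8.38 µV = 739900 → N_min = 20.
Step size = 6.2/1048576 V = 5.9128 µV.
V_rms = LSB/√12 = 1.71 µV.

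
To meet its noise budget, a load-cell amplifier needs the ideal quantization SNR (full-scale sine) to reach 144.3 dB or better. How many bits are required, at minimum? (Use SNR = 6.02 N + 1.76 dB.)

24 bits

Solving 6.02 N ≥ 144.3 − 1.76: N ≥ 23.678. Round up → N = 24.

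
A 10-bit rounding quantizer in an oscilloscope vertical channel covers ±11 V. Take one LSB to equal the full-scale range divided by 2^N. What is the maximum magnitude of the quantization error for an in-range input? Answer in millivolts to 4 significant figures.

Range = 11 − (-11) = 22 V.
LSB = 22 V ÷ 2^10 = 22/1024 V = 21.4844 mV.
A rounding quantizer has |error| ≤ LSB/2 = 10.74 mV.

10.74 mV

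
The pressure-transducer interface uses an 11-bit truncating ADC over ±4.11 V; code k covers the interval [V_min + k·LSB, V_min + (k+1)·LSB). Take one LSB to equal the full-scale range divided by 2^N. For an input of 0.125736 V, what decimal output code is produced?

1055

Full-scale range = 4.11 V − (-4.11 V) = 8.22 V. LSB = 8.22 V / 2^11 ≈ 4.014 mV.
V_in − V_min = 0.125736 − (-4.11) = 4.235736 V.
Divide by LSB: 4.235736 × 2048/8.22 = 1055.3269.
Truncating gives code 1055.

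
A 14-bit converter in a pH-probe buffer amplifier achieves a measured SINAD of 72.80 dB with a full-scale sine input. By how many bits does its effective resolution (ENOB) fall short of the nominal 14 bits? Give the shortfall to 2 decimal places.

ENOB = (SINAD − 1.76)/6.02 = (72.80 − 1.76)/6.02 = 11.8007 bits.
Lost resolution: 14 − 11.8007 = 2.1993 bits.

2.20 bits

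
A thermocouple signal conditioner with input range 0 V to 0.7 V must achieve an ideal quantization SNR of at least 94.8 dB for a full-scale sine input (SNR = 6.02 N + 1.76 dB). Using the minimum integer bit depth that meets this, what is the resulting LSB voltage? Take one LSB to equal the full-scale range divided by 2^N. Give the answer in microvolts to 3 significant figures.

10.7 µV

Range is 0.7 V.
Solving 6.02 N ≥ 94.8 − 1.76: N ≥ 15.455. Round up → N = 16.
Step size = 0.7/65536 V = 10.7 µV.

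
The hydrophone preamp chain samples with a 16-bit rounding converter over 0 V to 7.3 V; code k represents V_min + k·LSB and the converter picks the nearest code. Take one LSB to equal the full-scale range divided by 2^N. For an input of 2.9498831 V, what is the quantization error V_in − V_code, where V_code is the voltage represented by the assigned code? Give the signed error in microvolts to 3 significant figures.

Range is 7.3 V. LSB = 7.3 V / 2^16 ≈ 111.4 µV.
(V_in − V_min)/LSB = (2.9498831 − (0)) × 65536/7.3 = 26482.6766 → nearest code k = 26483.
V_code = V_min + k × range/2^16 = 0 + 26483 × 7.3/65536 = 2.9499191284 V.
e = 2.9498831 − (2.9499191284) = −36.0 µV.

−36.0 µV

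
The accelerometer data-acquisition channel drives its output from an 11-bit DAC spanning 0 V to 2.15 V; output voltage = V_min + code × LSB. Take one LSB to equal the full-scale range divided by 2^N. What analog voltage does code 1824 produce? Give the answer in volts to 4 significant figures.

Full-scale range = 2.15 V. LSB = 2.15 V / 2^11.
V_out = 0 + 1824 × (2.15/2048) V
      = 0 V + 1.91484 V = 1.91484 V.

1.915 V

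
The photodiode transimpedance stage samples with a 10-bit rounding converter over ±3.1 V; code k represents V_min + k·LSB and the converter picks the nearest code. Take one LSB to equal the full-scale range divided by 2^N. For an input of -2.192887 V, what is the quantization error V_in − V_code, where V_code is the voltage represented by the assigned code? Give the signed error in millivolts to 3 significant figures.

Full-scale range = 3.1 V − (-3.1 V) = 6.2 V. LSB = 6.2 V / 2^10 ≈ 6.055 mV.
Position in LSBs: (-2.192887 − (-3.1)) × 1024/6.2 = 149.8200; rounding gives k = 150.
Reconstructed level: -3.1 + 150 × 6.2/1024 V = -2.191796875 V.
Error = V_in − V_code = -2.192887 − (-2.191796875) = −1.09 mV.

−1.09 mV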